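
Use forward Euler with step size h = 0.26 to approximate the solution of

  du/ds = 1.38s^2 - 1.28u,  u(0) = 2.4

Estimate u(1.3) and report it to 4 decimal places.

0.9014

Euler: u_{n+1} = u_n + h·f(s_n, u_n).
s=0.000000, u=2.400000: f=-3.072000 → u ← 2.400000 + 0.26·(-3.072000) = 1.601280
s=0.260000, u=1.601280: f=-1.956350 → u ← 1.601280 + 0.26·(-1.956350) = 1.092629
s=0.520000, u=1.092629: f=-1.025413 → u ← 1.092629 + 0.26·(-1.025413) = 0.826022
s=0.780000, u=0.826022: f=-0.217716 → u ← 0.826022 + 0.26·(-0.217716) = 0.769415
s=1.040000, u=0.769415: f=0.507756 → u ← 0.769415 + 0.26·0.507756 = 0.901432
u(1.3) ≈ 0.9014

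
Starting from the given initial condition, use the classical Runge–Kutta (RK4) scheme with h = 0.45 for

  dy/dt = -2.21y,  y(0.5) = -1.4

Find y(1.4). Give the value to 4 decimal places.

RK4: k1 = f(t_n, y_n); k2 = f(t_n + h/2, y_n + (h/2)·k1); k3 = f(t_n + h/2, y_n + (h/2)·k2); k4 = f(t_n + h, y_n + h·k3); y_{n+1} = y_n + (h/6)·(k1 + 2k2 + 2k3 + k4).
t=0.500000, y=-1.400000:
  k1 = f(0.500000, -1.400000) = 3.094000
  k2 = f(0.725000, -0.703850) = 1.555508
  k3 = f(0.725000, -1.050011) = 2.320523
  k4 = f(0.950000, -0.355764) = 0.786239
  y ← -1.400000 + (0.45/6)·(k1 + 2k2 + 2k3 + k4) = -0.527577
t=0.950000, y=-0.527577:
  k1 = f(0.950000, -0.527577) = 1.165946
  k2 = f(1.175000, -0.265239) = 0.586179
  k3 = f(1.175000, -0.395687) = 0.874468
  k4 = f(1.400000, -0.134067) = 0.296287
  y ← -0.527577 + (0.45/6)·(k1 + 2k2 + 2k3 + k4) = -0.198813
y(1.4) ≈ -0.1988

-0.1988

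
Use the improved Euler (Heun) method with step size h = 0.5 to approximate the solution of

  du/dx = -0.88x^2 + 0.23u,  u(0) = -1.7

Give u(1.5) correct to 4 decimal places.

Heun: k1 = f(x_n, u_n); k2 = f(x_n + h, u_n + h·k1); u_{n+1} = u_n + (h/2)·(k1 + k2).
x=0.000000, u=-1.700000:
  k1 = f(0.000000, -1.700000) = -0.391000
  k2 = f(0.500000, -1.895500) = -0.655965
  u ← -1.700000 + (0.5/2)·(-0.391000 + (-0.655965)) = -1.961741
x=0.500000, u=-1.961741:
  k1 = f(0.500000, -1.961741) = -0.671200
  k2 = f(1.000000, -2.297341) = -1.408389
  u ← -1.961741 + (0.5/2)·(-0.671200 + (-1.408389)) = -2.481639
x=1.000000, u=-2.481639:
  k1 = f(1.000000, -2.481639) = -1.450777
  k2 = f(1.500000, -3.207027) = -2.717616
  u ← -2.481639 + (0.5/2)·(-1.450777 + (-2.717616)) = -3.523737
u(1.5) ≈ -3.5237

-3.5237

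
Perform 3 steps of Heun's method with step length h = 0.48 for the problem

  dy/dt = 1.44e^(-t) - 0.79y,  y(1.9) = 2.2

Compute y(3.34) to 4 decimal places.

0.8140

Heun: k1 = f(t_n, y_n); k2 = f(t_n + h, y_n + h·k1); y_{n+1} = y_n + (h/2)·(k1 + k2).
t=1.900000, y=2.200000:
  k1 = f(1.900000, 2.200000) = -1.522621
  k2 = f(2.380000, 1.469142) = -1.027349
  y ← 2.200000 + (0.48/2)·(-1.522621 + (-1.027349)) = 1.588007
t=2.380000, y=1.588007:
  k1 = f(2.380000, 1.588007) = -1.121253
  k2 = f(2.860000, 1.049806) = -0.746880
  y ← 1.588007 + (0.48/2)·(-1.121253 + (-0.746880)) = 1.139655
t=2.860000, y=1.139655:
  k1 = f(2.860000, 1.139655) = -0.817861
  k2 = f(3.340000, 0.747082) = -0.539166
  y ← 1.139655 + (0.48/2)·(-0.817861 + (-0.539166)) = 0.813969
y(3.34) ≈ 0.8140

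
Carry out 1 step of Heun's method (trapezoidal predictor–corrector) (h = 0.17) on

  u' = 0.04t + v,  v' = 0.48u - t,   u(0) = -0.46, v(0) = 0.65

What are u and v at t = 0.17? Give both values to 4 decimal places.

Heun on (u,v): k1 = f(t_n, state_n); k2 = f(t_n + h, state_n + h·k1); state_{n+1} = state_n + (h/2)·(k1 + k2).
0.000000: (-0.460000, 0.650000)
  k1 = (0.650000, -0.220800)
  predictor → (-0.349500, 0.612464)
  k2 = (0.619264, -0.337760)
  → (-0.352113, 0.602522)
(u(0.17), v(0.17)) ≈ (-0.3521, 0.6025)

-0.3521, 0.6025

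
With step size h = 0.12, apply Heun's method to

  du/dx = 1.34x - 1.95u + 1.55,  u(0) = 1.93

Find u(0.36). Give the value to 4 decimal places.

Heun: k1 = f(x_n, u_n); k2 = f(x_n + h, u_n + h·k1); u_{n+1} = u_n + (h/2)·(k1 + k2).
x=0.000000, u=1.930000:
  k1 = f(0.000000, 1.930000) = -2.213500
  k2 = f(0.120000, 1.664380) = -1.534741
  u ← 1.930000 + (0.12/2)·(-2.213500 + (-1.534741)) = 1.705106
x=0.120000, u=1.705106:
  k1 = f(0.120000, 1.705106) = -1.614156
  k2 = f(0.240000, 1.511407) = -1.075643
  u ← 1.705106 + (0.12/2)·(-1.614156 + (-1.075643)) = 1.543718
x=0.240000, u=1.543718:
  k1 = f(0.240000, 1.543718) = -1.138649
  k2 = f(0.360000, 1.407080) = -0.711405
  u ← 1.543718 + (0.12/2)·(-1.138649 + (-0.711405)) = 1.432714
u(0.36) ≈ 1.4327

1.4327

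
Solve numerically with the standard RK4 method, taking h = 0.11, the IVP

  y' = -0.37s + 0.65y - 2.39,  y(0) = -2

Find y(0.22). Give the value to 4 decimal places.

RK4: k1 = f(s_n, y_n); k2 = f(s_n + h/2, y_n + (h/2)·k1); k3 = f(s_n + h/2, y_n + (h/2)·k2); k4 = f(s_n + h, y_n + h·k3); y_{n+1} = y_n + (h/6)·(k1 + 2k2 + 2k3 + k4).
s=0.000000, y=-2.000000:
  k1 = f(0.000000, -2.000000) = -3.690000
  k2 = f(0.055000, -2.202950) = -3.842268
  k3 = f(0.055000, -2.211325) = -3.847711
  k4 = f(0.110000, -2.423248) = -4.005811
  y ← -2.000000 + (0.11/6)·(k1 + 2k2 + 2k3 + k4) = -2.423056
s=0.110000, y=-2.423056:
  k1 = f(0.110000, -2.423056) = -4.005686
  k2 = f(0.165000, -2.643368) = -4.169240
  k3 = f(0.165000, -2.652364) = -4.175087
  k4 = f(0.220000, -2.882315) = -4.344905
  y ← -2.423056 + (0.11/6)·(k1 + 2k2 + 2k3 + k4) = -2.882109
y(0.22) ≈ -2.8821

-2.8821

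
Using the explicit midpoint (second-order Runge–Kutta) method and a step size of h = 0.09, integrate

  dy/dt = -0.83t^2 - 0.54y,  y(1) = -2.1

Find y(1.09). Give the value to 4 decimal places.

-2.0802

Midpoint: k1 = f(t_n, y_n); k2 = f(t_n + h/2, y_n + (h/2)·k1); y_{n+1} = y_n + h·k2.
t=1.000000, y=-2.100000:
  k1 = f(1.000000, -2.100000) = 0.304000
  k2 = f(1.045000, -2.086320) = 0.220232
  y ← -2.100000 + 0.09·0.220232 = -2.080179
y(1.09) ≈ -2.0802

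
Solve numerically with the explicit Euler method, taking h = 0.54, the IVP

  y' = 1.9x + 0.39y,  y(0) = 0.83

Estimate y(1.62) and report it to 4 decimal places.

Euler: y_{n+1} = y_n + h·f(x_n, y_n).
x=0.000000, y=0.830000: f=0.323700 → y ← 0.830000 + 0.54·0.323700 = 1.004798
x=0.540000, y=1.004798: f=1.417871 → y ← 1.004798 + 0.54·1.417871 = 1.770448
x=1.080000, y=1.770448: f=2.742475 → y ← 1.770448 + 0.54·2.742475 = 3.251385
y(1.62) ≈ 3.2514

3.2514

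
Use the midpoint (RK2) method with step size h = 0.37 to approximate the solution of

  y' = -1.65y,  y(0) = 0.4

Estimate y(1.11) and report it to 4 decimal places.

Midpoint: k1 = f(x_n, y_n); k2 = f(x_n + h/2, y_n + (h/2)·k1); y_{n+1} = y_n + h·k2.
x=0.000000, y=0.400000:
  k1 = f(0.000000, 0.400000) = -0.660000
  k2 = f(0.185000, 0.277900) = -0.458535
  y ← 0.400000 + 0.37·(-0.458535) = 0.230342
x=0.370000, y=0.230342:
  k1 = f(0.370000, 0.230342) = -0.380064
  k2 = f(0.555000, 0.160030) = -0.264050
  y ← 0.230342 + 0.37·(-0.264050) = 0.132644
x=0.740000, y=0.132644:
  k1 = f(0.740000, 0.132644) = -0.218862
  k2 = f(0.925000, 0.092154) = -0.152054
  y ← 0.132644 + 0.37·(-0.152054) = 0.076384
y(1.11) ≈ 0.0764

0.0764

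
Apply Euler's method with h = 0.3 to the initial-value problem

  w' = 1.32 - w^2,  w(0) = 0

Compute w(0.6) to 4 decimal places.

Euler: w_{n+1} = w_n + h·f(s_n, w_n).
s=0.000000, w=0.000000: f=1.320000 → w ← 0.000000 + 0.3·1.320000 = 0.396000
s=0.300000, w=0.396000: f=1.163184 → w ← 0.396000 + 0.3·1.163184 = 0.744955
w(0.6) ≈ 0.7450

0.7450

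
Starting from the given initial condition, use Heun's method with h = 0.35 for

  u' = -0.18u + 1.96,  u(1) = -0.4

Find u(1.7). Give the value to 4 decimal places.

0.9356

Heun: k1 = f(t_n, u_n); k2 = f(t_n + h, u_n + h·k1); u_{n+1} = u_n + (h/2)·(k1 + k2).
t=1.000000, u=-0.400000:
  k1 = f(1.000000, -0.400000) = 2.032000
  k2 = f(1.350000, 0.311200) = 1.903984
  u ← -0.400000 + (0.35/2)·(2.032000 + 1.903984) = 0.288797
t=1.350000, u=0.288797:
  k1 = f(1.350000, 0.288797) = 1.908017
  k2 = f(1.700000, 0.956603) = 1.787811
  u ← 0.288797 + (0.35/2)·(1.908017 + 1.787811) = 0.935567
u(1.7) ≈ 0.9356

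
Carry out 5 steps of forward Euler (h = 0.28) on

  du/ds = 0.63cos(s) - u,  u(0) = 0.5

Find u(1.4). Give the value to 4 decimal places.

0.4465

Euler: u_{n+1} = u_n + h·f(s_n, u_n).
s=0.000000, u=0.500000: f=0.130000 → u ← 0.500000 + 0.28·0.130000 = 0.536400
s=0.280000, u=0.536400: f=0.069065 → u ← 0.536400 + 0.28·0.069065 = 0.555738
s=0.560000, u=0.555738: f=-0.021967 → u ← 0.555738 + 0.28·(-0.021967) = 0.549587
s=0.840000, u=0.549587: f=-0.129086 → u ← 0.549587 + 0.28·(-0.129086) = 0.513443
s=1.120000, u=0.513443: f=-0.238963 → u ← 0.513443 + 0.28·(-0.238963) = 0.446534
u(1.4) ≈ 0.4465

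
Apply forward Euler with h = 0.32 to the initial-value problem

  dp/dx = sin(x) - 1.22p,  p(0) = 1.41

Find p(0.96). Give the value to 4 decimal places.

Euler: p_{n+1} = p_n + h·f(x_n, p_n).
x=0.000000, p=1.410000: f=-1.720200 → p ← 1.410000 + 0.32·(-1.720200) = 0.859536
x=0.320000, p=0.859536: f=-0.734067 → p ← 0.859536 + 0.32·(-0.734067) = 0.624634
x=0.640000, p=0.624634: f=-0.164859 → p ← 0.624634 + 0.32·(-0.164859) = 0.571880
p(0.96) ≈ 0.5719

0.5719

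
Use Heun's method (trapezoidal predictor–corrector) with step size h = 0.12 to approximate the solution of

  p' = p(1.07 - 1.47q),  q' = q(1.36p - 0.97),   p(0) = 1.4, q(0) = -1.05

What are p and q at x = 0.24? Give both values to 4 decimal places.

2.7561, -1.5594

Heun on (p,q): k1 = f(x_n, state_n); k2 = f(x_n + h, state_n + h·k1); state_{n+1} = state_n + (h/2)·(k1 + k2).
0.000000: (1.400000, -1.050000)
  k1 = (3.658900, -0.980700)
  predictor → (1.839068, -1.167684)
  k2 = (5.124555, -1.787879)
  → (1.927007, -1.216115)
0.120000: (1.927007, -1.216115)
  k1 = (5.506787, -2.007477)
  predictor → (2.587822, -1.457012)
  k2 = (8.311585, -3.714561)
  → (2.756110, -1.559437)
(p(0.24), q(0.24)) ≈ (2.7561, -1.5594)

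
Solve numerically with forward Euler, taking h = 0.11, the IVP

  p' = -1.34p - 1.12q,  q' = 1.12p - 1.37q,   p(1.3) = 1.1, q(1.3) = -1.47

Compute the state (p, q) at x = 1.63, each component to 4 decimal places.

Euler on (p,q): p_{n+1} = p_n + h·p', q_{n+1} = q_n + h·q'.
1.300000: (1.100000, -1.470000); f=(0.172400, 3.245900) → (1.118964, -1.112951)
1.410000: (1.118964, -1.112951); f=(-0.252907, 2.777983) → (1.091144, -0.807373)
1.520000: (1.091144, -0.807373); f=(-0.557876, 2.328182) → (1.029778, -0.551273)
(p(1.63), q(1.63)) ≈ (1.0298, -0.5513)

1.0298, -0.5513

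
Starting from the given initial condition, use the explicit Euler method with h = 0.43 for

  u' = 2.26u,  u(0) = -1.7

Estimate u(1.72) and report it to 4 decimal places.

Euler: u_{n+1} = u_n + h·f(t_n, u_n).
t=0.000000, u=-1.700000: f=-3.842000 → u ← -1.700000 + 0.43·(-3.842000) = -3.352060
t=0.430000, u=-3.352060: f=-7.575656 → u ← -3.352060 + 0.43·(-7.575656) = -6.609592
t=0.860000, u=-6.609592: f=-14.937678 → u ← -6.609592 + 0.43·(-14.937678) = -13.032793
t=1.290000, u=-13.032793: f=-29.454113 → u ← -13.032793 + 0.43·(-29.454113) = -25.698062
u(1.72) ≈ -25.6981

-25.6981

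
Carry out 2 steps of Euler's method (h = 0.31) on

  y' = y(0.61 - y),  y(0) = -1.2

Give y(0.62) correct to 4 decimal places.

Euler: y_{n+1} = y_n + h·f(x_n, y_n).
x=0.000000, y=-1.200000: f=-2.172000 → y ← -1.200000 + 0.31·(-2.172000) = -1.873320
x=0.310000, y=-1.873320: f=-4.652053 → y ← -1.873320 + 0.31·(-4.652053) = -3.315456
y(0.62) ≈ -3.3155

-3.3155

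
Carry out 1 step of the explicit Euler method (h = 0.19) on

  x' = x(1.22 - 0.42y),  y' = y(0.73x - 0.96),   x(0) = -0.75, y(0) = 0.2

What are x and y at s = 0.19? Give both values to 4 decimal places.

-0.9119, 0.1427

Euler on (x,y): x_{n+1} = x_n + h·x', y_{n+1} = y_n + h·y'.
0.000000: (-0.750000, 0.200000); f=(-0.852000, -0.301500) → (-0.911880, 0.142715)
(x(0.19), y(0.19)) ≈ (-0.9119, 0.1427)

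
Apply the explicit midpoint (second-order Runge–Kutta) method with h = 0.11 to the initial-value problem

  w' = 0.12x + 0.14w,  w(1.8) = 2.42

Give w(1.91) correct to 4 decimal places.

Midpoint: k1 = f(x_n, w_n); k2 = f(x_n + h/2, w_n + (h/2)·k1); w_{n+1} = w_n + h·k2.
x=1.800000, w=2.420000:
  k1 = f(1.800000, 2.420000) = 0.554800
  k2 = f(1.855000, 2.450514) = 0.565672
  w ← 2.420000 + 0.11·0.565672 = 2.482224
w(1.91) ≈ 2.4822

2.4822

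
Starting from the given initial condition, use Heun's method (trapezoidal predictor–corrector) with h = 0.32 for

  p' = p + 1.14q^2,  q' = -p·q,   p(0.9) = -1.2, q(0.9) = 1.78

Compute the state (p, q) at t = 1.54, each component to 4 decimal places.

Heun on (p,q): k1 = f(t_n, state_n); k2 = f(t_n + h, state_n + h·k1); state_{n+1} = state_n + (h/2)·(k1 + k2).
0.900000: (-1.200000, 1.780000)
  k1 = (2.411976, 2.136000)
  predictor → (-0.428168, 2.463520)
  k2 = (6.490413, 1.054800)
  → (0.224382, 2.290528)
1.220000: (0.224382, 2.290528)
  k1 = (6.205413, -0.513954)
  predictor → (2.210115, 2.126063)
  k2 = (7.363077, -4.698842)
  → (2.395341, 1.456481)
(p(1.54), q(1.54)) ≈ (2.3953, 1.4565)

2.3953, 1.4565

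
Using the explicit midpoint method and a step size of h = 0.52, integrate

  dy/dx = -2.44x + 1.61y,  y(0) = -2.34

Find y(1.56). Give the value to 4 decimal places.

-31.0489

Midpoint: k1 = f(x_n, y_n); k2 = f(x_n + h/2, y_n + (h/2)·k1); y_{n+1} = y_n + h·k2.
x=0.000000, y=-2.340000:
  k1 = f(0.000000, -2.340000) = -3.767400
  k2 = f(0.260000, -3.319524) = -5.978834
  y ← -2.340000 + 0.52·(-5.978834) = -5.448993
x=0.520000, y=-5.448993:
  k1 = f(0.520000, -5.448993) = -10.041680
  k2 = f(0.780000, -8.059830) = -14.879527
  y ← -5.448993 + 0.52·(-14.879527) = -13.186347
x=1.040000, y=-13.186347:
  k1 = f(1.040000, -13.186347) = -23.767619
  k2 = f(1.300000, -19.365928) = -34.351145
  y ← -13.186347 + 0.52·(-34.351145) = -31.048942
y(1.56) ≈ -31.0489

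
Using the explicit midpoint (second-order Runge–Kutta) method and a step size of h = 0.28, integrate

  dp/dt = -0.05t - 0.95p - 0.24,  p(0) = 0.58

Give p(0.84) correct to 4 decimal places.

0.1125

Midpoint: k1 = f(t_n, p_n); k2 = f(t_n + h/2, p_n + (h/2)·k1); p_{n+1} = p_n + h·k2.
t=0.000000, p=0.580000:
  k1 = f(0.000000, 0.580000) = -0.791000
  k2 = f(0.140000, 0.469260) = -0.692797
  p ← 0.580000 + 0.28·(-0.692797) = 0.386017
t=0.280000, p=0.386017:
  k1 = f(0.280000, 0.386017) = -0.620716
  k2 = f(0.420000, 0.299117) = -0.545161
  p ← 0.386017 + 0.28·(-0.545161) = 0.233372
t=0.560000, p=0.233372:
  k1 = f(0.560000, 0.233372) = -0.489703
  k2 = f(0.700000, 0.164813) = -0.431573
  p ← 0.233372 + 0.28·(-0.431573) = 0.112531
p(0.84) ≈ 0.1125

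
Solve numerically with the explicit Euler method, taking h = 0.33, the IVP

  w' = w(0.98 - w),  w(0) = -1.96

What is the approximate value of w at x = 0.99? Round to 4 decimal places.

-46.4828

Euler: w_{n+1} = w_n + h·f(x_n, w_n).
x=0.000000, w=-1.960000: f=-5.762400 → w ← -1.960000 + 0.33·(-5.762400) = -3.861592
x=0.330000, w=-3.861592: f=-18.696253 → w ← -3.861592 + 0.33·(-18.696253) = -10.031355
x=0.660000, w=-10.031355: f=-110.458821 → w ← -10.031355 + 0.33·(-110.458821) = -46.482766
w(0.99) ≈ -46.4828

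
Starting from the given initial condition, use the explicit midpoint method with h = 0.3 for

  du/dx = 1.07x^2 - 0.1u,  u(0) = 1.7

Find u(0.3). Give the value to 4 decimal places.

1.6570

Midpoint: k1 = f(x_n, u_n); k2 = f(x_n + h/2, u_n + (h/2)·k1); u_{n+1} = u_n + h·k2.
x=0.000000, u=1.700000:
  k1 = f(0.000000, 1.700000) = -0.170000
  k2 = f(0.150000, 1.674500) = -0.143375
  u ← 1.700000 + 0.3·(-0.143375) = 1.656988
u(0.3) ≈ 1.6570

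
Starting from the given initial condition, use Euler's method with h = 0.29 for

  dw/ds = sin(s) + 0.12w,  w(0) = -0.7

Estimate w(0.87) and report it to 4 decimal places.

Euler: w_{n+1} = w_n + h·f(s_n, w_n).
s=0.000000, w=-0.700000: f=-0.084000 → w ← -0.700000 + 0.29·(-0.084000) = -0.724360
s=0.290000, w=-0.724360: f=0.199029 → w ← -0.724360 + 0.29·0.199029 = -0.666642
s=0.580000, w=-0.666642: f=0.468027 → w ← -0.666642 + 0.29·0.468027 = -0.530914
w(0.87) ≈ -0.5309

-0.5309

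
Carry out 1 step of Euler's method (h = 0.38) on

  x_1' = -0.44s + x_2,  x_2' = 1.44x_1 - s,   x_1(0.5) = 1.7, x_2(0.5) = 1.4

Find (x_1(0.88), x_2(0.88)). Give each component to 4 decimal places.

2.1484, 2.1402

Euler on (x_1,x_2): x_1_{n+1} = x_1_n + h·x_1', x_2_{n+1} = x_2_n + h·x_2'.
0.500000: (1.700000, 1.400000); f=(1.180000, 1.948000) → (2.148400, 2.140240)
(x_1(0.88), x_2(0.88)) ≈ (2.1484, 2.1402)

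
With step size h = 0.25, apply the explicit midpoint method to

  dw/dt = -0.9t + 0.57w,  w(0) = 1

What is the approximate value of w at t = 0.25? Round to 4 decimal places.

1.1245

Midpoint: k1 = f(t_n, w_n); k2 = f(t_n + h/2, w_n + (h/2)·k1); w_{n+1} = w_n + h·k2.
t=0.000000, w=1.000000:
  k1 = f(0.000000, 1.000000) = 0.570000
  k2 = f(0.125000, 1.071250) = 0.498113
  w ← 1.000000 + 0.25·0.498113 = 1.124528
w(0.25) ≈ 1.1245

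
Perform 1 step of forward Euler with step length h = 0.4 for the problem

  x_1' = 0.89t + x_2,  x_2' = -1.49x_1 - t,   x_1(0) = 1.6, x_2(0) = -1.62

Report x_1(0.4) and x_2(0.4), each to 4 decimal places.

Euler on (x_1,x_2): x_1_{n+1} = x_1_n + h·x_1', x_2_{n+1} = x_2_n + h·x_2'.
0.000000: (1.600000, -1.620000); f=(-1.620000, -2.384000) → (0.952000, -2.573600)
(x_1(0.4), x_2(0.4)) ≈ (0.9520, -2.5736)

0.9520, -2.5736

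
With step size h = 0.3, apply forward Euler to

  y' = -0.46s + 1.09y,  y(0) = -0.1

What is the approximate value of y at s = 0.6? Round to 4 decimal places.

Euler: y_{n+1} = y_n + h·f(s_n, y_n).
s=0.000000, y=-0.100000: f=-0.109000 → y ← -0.100000 + 0.3·(-0.109000) = -0.132700
s=0.300000, y=-0.132700: f=-0.282643 → y ← -0.132700 + 0.3·(-0.282643) = -0.217493
y(0.6) ≈ -0.2175

-0.2175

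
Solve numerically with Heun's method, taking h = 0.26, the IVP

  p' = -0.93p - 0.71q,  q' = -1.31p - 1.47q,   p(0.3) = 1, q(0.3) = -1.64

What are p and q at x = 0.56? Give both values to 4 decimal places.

Heun on (p,q): k1 = f(x_n, state_n); k2 = f(x_n + h, state_n + h·k1); state_{n+1} = state_n + (h/2)·(k1 + k2).
0.300000: (1.000000, -1.640000)
  k1 = (0.234400, 1.100800)
  predictor → (1.060944, -1.353792)
  k2 = (-0.025486, 0.600238)
  → (1.027159, -1.418865)
(p(0.56), q(0.56)) ≈ (1.0272, -1.4189)

1.0272, -1.4189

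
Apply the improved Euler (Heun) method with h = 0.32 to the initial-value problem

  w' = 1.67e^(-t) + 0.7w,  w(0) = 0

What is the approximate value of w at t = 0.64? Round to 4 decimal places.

Heun: k1 = f(t_n, w_n); k2 = f(t_n + h, w_n + h·k1); w_{n+1} = w_n + (h/2)·(k1 + k2).
t=0.000000, w=0.000000:
  k1 = f(0.000000, 0.000000) = 1.670000
  k2 = f(0.320000, 0.534400) = 1.586749
  w ← 0.000000 + (0.32/2)·(1.670000 + 1.586749) = 0.521080
t=0.320000, w=0.521080:
  k1 = f(0.320000, 0.521080) = 1.577425
  k2 = f(0.640000, 1.025856) = 1.598677
  w ← 0.521080 + (0.32/2)·(1.577425 + 1.598677) = 1.029256
w(0.64) ≈ 1.0293

1.0293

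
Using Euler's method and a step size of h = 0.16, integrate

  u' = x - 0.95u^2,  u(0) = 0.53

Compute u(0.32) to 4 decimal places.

Euler: u_{n+1} = u_n + h·f(x_n, u_n).
x=0.000000, u=0.530000: f=-0.266855 → u ← 0.530000 + 0.16·(-0.266855) = 0.487303
x=0.160000, u=0.487303: f=-0.065591 → u ← 0.487303 + 0.16·(-0.065591) = 0.476809
u(0.32) ≈ 0.4768

0.4768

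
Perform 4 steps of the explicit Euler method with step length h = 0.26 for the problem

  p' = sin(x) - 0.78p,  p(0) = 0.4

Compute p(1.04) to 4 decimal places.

0.4899

Euler: p_{n+1} = p_n + h·f(x_n, p_n).
x=0.000000, p=0.400000: f=-0.312000 → p ← 0.400000 + 0.26·(-0.312000) = 0.318880
x=0.260000, p=0.318880: f=0.008354 → p ← 0.318880 + 0.26·0.008354 = 0.321052
x=0.520000, p=0.321052: f=0.246460 → p ← 0.321052 + 0.26·0.246460 = 0.385132
x=0.780000, p=0.385132: f=0.402877 → p ← 0.385132 + 0.26·0.402877 = 0.489880
p(1.04) ≈ 0.4899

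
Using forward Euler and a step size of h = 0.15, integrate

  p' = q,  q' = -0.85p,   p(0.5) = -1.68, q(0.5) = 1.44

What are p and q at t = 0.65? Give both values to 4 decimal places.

-1.4640, 1.6542

Euler on (p,q): p_{n+1} = p_n + h·p', q_{n+1} = q_n + h·q'.
0.500000: (-1.680000, 1.440000); f=(1.440000, 1.428000) → (-1.464000, 1.654200)
(p(0.65), q(0.65)) ≈ (-1.4640, 1.6542)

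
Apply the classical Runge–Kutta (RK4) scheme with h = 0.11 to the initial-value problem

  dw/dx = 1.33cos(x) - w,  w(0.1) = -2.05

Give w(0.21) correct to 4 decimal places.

RK4: k1 = f(x_n, w_n); k2 = f(x_n + h/2, w_n + (h/2)·k1); k3 = f(x_n + h/2, w_n + (h/2)·k2); k4 = f(x_n + h, w_n + h·k3); w_{n+1} = w_n + (h/6)·(k1 + 2k2 + 2k3 + k4).
x=0.100000, w=-2.050000:
  k1 = f(0.100000, -2.050000) = 3.373356
  k2 = f(0.155000, -1.864465) = 3.178521
  k3 = f(0.155000, -1.875181) = 3.189237
  k4 = f(0.210000, -1.699184) = 2.999965
  w ← -2.050000 + (0.11/6)·(k1 + 2k2 + 2k3 + k4) = -1.699671
w(0.21) ≈ -1.6997

-1.6997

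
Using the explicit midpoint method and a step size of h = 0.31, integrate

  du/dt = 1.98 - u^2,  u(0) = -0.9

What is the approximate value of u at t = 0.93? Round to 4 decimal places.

0.7063

Midpoint: k1 = f(t_n, u_n); k2 = f(t_n + h/2, u_n + (h/2)·k1); u_{n+1} = u_n + h·k2.
t=0.000000, u=-0.900000:
  k1 = f(0.000000, -0.900000) = 1.170000
  k2 = f(0.155000, -0.718650) = 1.463542
  u ← -0.900000 + 0.31·1.463542 = -0.446302
t=0.310000, u=-0.446302:
  k1 = f(0.310000, -0.446302) = 1.780815
  k2 = f(0.465000, -0.170276) = 1.951006
  u ← -0.446302 + 0.31·1.951006 = 0.158510
t=0.620000, u=0.158510:
  k1 = f(0.620000, 0.158510) = 1.954875
  k2 = f(0.775000, 0.461516) = 1.767003
  u ← 0.158510 + 0.31·1.767003 = 0.706281
u(0.93) ≈ 0.7063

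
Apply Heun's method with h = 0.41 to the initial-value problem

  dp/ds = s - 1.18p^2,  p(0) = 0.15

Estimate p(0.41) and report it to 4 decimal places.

0.2239

Heun: k1 = f(s_n, p_n); k2 = f(s_n + h, p_n + h·k1); p_{n+1} = p_n + (h/2)·(k1 + k2).
s=0.000000, p=0.150000:
  k1 = f(0.000000, 0.150000) = -0.026550
  k2 = f(0.410000, 0.139115) = 0.387164
  p ← 0.150000 + (0.41/2)·(-0.026550 + 0.387164) = 0.223926
p(0.41) ≈ 0.2239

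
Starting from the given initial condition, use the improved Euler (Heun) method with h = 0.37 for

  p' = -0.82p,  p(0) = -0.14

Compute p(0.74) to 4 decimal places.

Heun: k1 = f(x_n, p_n); k2 = f(x_n + h, p_n + h·k1); p_{n+1} = p_n + (h/2)·(k1 + k2).
x=0.000000, p=-0.140000:
  k1 = f(0.000000, -0.140000) = 0.114800
  k2 = f(0.370000, -0.097524) = 0.079970
  p ← -0.140000 + (0.37/2)·(0.114800 + 0.079970) = -0.103968
x=0.370000, p=-0.103968:
  k1 = f(0.370000, -0.103968) = 0.085253
  k2 = f(0.740000, -0.072424) = 0.059388
  p ← -0.103968 + (0.37/2)·(0.085253 + 0.059388) = -0.077209
p(0.74) ≈ -0.0772

-0.0772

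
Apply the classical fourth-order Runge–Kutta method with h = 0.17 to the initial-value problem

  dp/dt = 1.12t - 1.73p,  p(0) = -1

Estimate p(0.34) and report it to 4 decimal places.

RK4: k1 = f(t_n, p_n); k2 = f(t_n + h/2, p_n + (h/2)·k1); k3 = f(t_n + h/2, p_n + (h/2)·k2); k4 = f(t_n + h, p_n + h·k3); p_{n+1} = p_n + (h/6)·(k1 + 2k2 + 2k3 + k4).
t=0.000000, p=-1.000000:
  k1 = f(0.000000, -1.000000) = 1.730000
  k2 = f(0.085000, -0.852950) = 1.570804
  k3 = f(0.085000, -0.866482) = 1.594213
  k4 = f(0.170000, -0.728984) = 1.451542
  p ← -1.000000 + (0.17/6)·(k1 + 2k2 + 2k3 + k4) = -0.730505
t=0.170000, p=-0.730505:
  k1 = f(0.170000, -0.730505) = 1.454174
  k2 = f(0.255000, -0.606901) = 1.335538
  k3 = f(0.255000, -0.616985) = 1.352983
  k4 = f(0.340000, -0.500498) = 1.246662
  p ← -0.730505 + (0.17/6)·(k1 + 2k2 + 2k3 + k4) = -0.501632
p(0.34) ≈ -0.5016

-0.5016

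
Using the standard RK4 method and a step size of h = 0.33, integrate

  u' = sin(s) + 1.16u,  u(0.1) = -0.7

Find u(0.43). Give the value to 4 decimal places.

RK4: k1 = f(s_n, u_n); k2 = f(s_n + h/2, u_n + (h/2)·k1); k3 = f(s_n + h/2, u_n + (h/2)·k2); k4 = f(s_n + h, u_n + h·k3); u_{n+1} = u_n + (h/6)·(k1 + 2k2 + 2k3 + k4).
s=0.100000, u=-0.700000:
  k1 = f(0.100000, -0.700000) = -0.712167
  k2 = f(0.265000, -0.817507) = -0.686399
  k3 = f(0.265000, -0.813256) = -0.681468
  k4 = f(0.430000, -0.924884) = -0.655995
  u ← -0.700000 + (0.33/6)·(k1 + 2k2 + 2k3 + k4) = -0.925714
u(0.43) ≈ -0.9257

-0.9257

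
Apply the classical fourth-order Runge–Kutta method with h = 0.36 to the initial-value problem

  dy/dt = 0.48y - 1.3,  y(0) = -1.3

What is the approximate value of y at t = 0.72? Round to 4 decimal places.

RK4: k1 = f(t_n, y_n); k2 = f(t_n + h/2, y_n + (h/2)·k1); k3 = f(t_n + h/2, y_n + (h/2)·k2); k4 = f(t_n + h, y_n + h·k3); y_{n+1} = y_n + (h/6)·(k1 + 2k2 + 2k3 + k4).
t=0.000000, y=-1.300000:
  k1 = f(0.000000, -1.300000) = -1.924000
  k2 = f(0.180000, -1.646320) = -2.090234
  k3 = f(0.180000, -1.676242) = -2.104596
  k4 = f(0.360000, -2.057655) = -2.287674
  y ← -1.300000 + (0.36/6)·(k1 + 2k2 + 2k3 + k4) = -2.056080
t=0.360000, y=-2.056080:
  k1 = f(0.360000, -2.056080) = -2.286918
  k2 = f(0.540000, -2.467725) = -2.484508
  k3 = f(0.540000, -2.503291) = -2.501580
  k4 = f(0.720000, -2.956649) = -2.719191
  y ← -2.056080 + (0.36/6)·(k1 + 2k2 + 2k3 + k4) = -2.954777
y(0.72) ≈ -2.9548

-2.9548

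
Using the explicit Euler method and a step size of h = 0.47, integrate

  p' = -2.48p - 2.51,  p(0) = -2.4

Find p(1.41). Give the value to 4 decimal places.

Euler: p_{n+1} = p_n + h·f(t_n, p_n).
t=0.000000, p=-2.400000: f=3.442000 → p ← -2.400000 + 0.47·3.442000 = -0.782260
t=0.470000, p=-0.782260: f=-0.569995 → p ← -0.782260 + 0.47·(-0.569995) = -1.050158
t=0.940000, p=-1.050158: f=0.094391 → p ← -1.050158 + 0.47·0.094391 = -1.005794
p(1.41) ≈ -1.0058

-1.0058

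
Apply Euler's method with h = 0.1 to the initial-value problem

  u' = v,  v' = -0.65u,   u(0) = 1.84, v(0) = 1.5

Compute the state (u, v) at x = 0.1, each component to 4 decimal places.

1.9900, 1.3804

Euler on (u,v): u_{n+1} = u_n + h·u', v_{n+1} = v_n + h·v'.
0.000000: (1.840000, 1.500000); f=(1.500000, -1.196000) → (1.990000, 1.380400)
(u(0.1), v(0.1)) ≈ (1.9900, 1.3804)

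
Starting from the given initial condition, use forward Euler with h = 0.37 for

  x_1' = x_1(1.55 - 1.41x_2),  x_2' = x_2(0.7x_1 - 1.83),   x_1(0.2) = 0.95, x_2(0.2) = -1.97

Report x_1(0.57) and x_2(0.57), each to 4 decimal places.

2.4712, -1.1208

Euler on (x_1,x_2): x_1_{n+1} = x_1_n + h·x_1', x_2_{n+1} = x_2_n + h·x_2'.
0.200000: (0.950000, -1.970000); f=(4.111315, 2.295050) → (2.471187, -1.120831)
(x_1(0.57), x_2(0.57)) ≈ (2.4712, -1.1208)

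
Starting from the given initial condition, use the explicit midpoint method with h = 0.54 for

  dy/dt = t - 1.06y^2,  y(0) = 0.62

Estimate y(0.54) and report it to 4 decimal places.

0.6169

Midpoint: k1 = f(t_n, y_n); k2 = f(t_n + h/2, y_n + (h/2)·k1); y_{n+1} = y_n + h·k2.
t=0.000000, y=0.620000:
  k1 = f(0.000000, 0.620000) = -0.407464
  k2 = f(0.270000, 0.509985) = -0.005689
  y ← 0.620000 + 0.54·(-0.005689) = 0.616928
y(0.54) ≈ 0.6169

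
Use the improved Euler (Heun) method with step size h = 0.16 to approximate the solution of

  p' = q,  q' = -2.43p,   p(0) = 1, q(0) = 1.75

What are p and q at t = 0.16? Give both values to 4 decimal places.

Heun on (p,q): k1 = f(t_n, state_n); k2 = f(t_n + h, state_n + h·k1); state_{n+1} = state_n + (h/2)·(k1 + k2).
0.000000: (1.000000, 1.750000)
  k1 = (1.750000, -2.430000)
  predictor → (1.280000, 1.361200)
  k2 = (1.361200, -3.110400)
  → (1.248896, 1.306768)
(p(0.16), q(0.16)) ≈ (1.2489, 1.3068)

1.2489, 1.3068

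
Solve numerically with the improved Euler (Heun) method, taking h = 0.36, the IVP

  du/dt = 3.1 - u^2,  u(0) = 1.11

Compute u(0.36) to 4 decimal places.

1.4323

Heun: k1 = f(t_n, u_n); k2 = f(t_n + h, u_n + h·k1); u_{n+1} = u_n + (h/2)·(k1 + k2).
t=0.000000, u=1.110000:
  k1 = f(0.000000, 1.110000) = 1.867900
  k2 = f(0.360000, 1.782444) = -0.077107
  u ← 1.110000 + (0.36/2)·(1.867900 + (-0.077107)) = 1.432343
u(0.36) ≈ 1.4323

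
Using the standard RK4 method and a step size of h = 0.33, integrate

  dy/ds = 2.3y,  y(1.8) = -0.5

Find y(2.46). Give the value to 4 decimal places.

-2.2764

RK4: k1 = f(s_n, y_n); k2 = f(s_n + h/2, y_n + (h/2)·k1); k3 = f(s_n + h/2, y_n + (h/2)·k2); k4 = f(s_n + h, y_n + h·k3); y_{n+1} = y_n + (h/6)·(k1 + 2k2 + 2k3 + k4).
s=1.800000, y=-0.500000:
  k1 = f(1.800000, -0.500000) = -1.150000
  k2 = f(1.965000, -0.689750) = -1.586425
  k3 = f(1.965000, -0.761760) = -1.752048
  k4 = f(2.130000, -1.078176) = -2.479805
  y ← -0.500000 + (0.33/6)·(k1 + 2k2 + 2k3 + k4) = -1.066871
s=2.130000, y=-1.066871:
  k1 = f(2.130000, -1.066871) = -2.453804
  k2 = f(2.295000, -1.471749) = -3.385023
  k3 = f(2.295000, -1.625400) = -3.738420
  k4 = f(2.460000, -2.300550) = -5.291265
  y ← -1.066871 + (0.33/6)·(k1 + 2k2 + 2k3 + k4) = -2.276429
y(2.46) ≈ -2.2764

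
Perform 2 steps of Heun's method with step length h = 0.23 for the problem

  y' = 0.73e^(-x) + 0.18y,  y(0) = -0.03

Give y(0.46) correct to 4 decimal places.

0.2505

Heun: k1 = f(x_n, y_n); k2 = f(x_n + h, y_n + h·k1); y_{n+1} = y_n + (h/2)·(k1 + k2).
x=0.000000, y=-0.030000:
  k1 = f(0.000000, -0.030000) = 0.724600
  k2 = f(0.230000, 0.136658) = 0.604608
  y ← -0.030000 + (0.23/2)·(0.724600 + 0.604608) = 0.122859
x=0.230000, y=0.122859:
  k1 = f(0.230000, 0.122859) = 0.602124
  k2 = f(0.460000, 0.261347) = 0.507880
  y ← 0.122859 + (0.23/2)·(0.602124 + 0.507880) = 0.250509
y(0.46) ≈ 0.2505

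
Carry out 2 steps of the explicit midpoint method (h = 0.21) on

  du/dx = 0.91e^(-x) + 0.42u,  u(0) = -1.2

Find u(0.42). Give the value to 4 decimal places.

-1.0878

Midpoint: k1 = f(x_n, u_n); k2 = f(x_n + h/2, u_n + (h/2)·k1); u_{n+1} = u_n + h·k2.
x=0.000000, u=-1.200000:
  k1 = f(0.000000, -1.200000) = 0.406000
  k2 = f(0.105000, -1.157370) = 0.333200
  u ← -1.200000 + 0.21·0.333200 = -1.130028
x=0.210000, u=-1.130028:
  k1 = f(0.210000, -1.130028) = 0.263020
  k2 = f(0.315000, -1.102411) = 0.201095
  u ← -1.130028 + 0.21·0.201095 = -1.087798
u(0.42) ≈ -1.0878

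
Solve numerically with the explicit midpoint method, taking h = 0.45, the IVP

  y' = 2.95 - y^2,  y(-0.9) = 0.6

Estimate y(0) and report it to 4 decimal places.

Midpoint: k1 = f(x_n, y_n); k2 = f(x_n + h/2, y_n + (h/2)·k1); y_{n+1} = y_n + h·k2.
x=-0.900000, y=0.600000:
  k1 = f(-0.900000, 0.600000) = 2.590000
  k2 = f(-0.675000, 1.182750) = 1.551102
  y ← 0.600000 + 0.45·1.551102 = 1.297996
x=-0.450000, y=1.297996:
  k1 = f(-0.450000, 1.297996) = 1.265206
  k2 = f(-0.225000, 1.582667) = 0.445164
  y ← 1.297996 + 0.45·0.445164 = 1.498320
y(0) ≈ 1.4983

1.4983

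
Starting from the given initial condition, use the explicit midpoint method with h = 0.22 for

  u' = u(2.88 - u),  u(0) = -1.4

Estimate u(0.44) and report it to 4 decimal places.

-16.1750

Midpoint: k1 = f(x_n, u_n); k2 = f(x_n + h/2, u_n + (h/2)·k1); u_{n+1} = u_n + h·k2.
x=0.000000, u=-1.400000:
  k1 = f(0.000000, -1.400000) = -5.992000
  k2 = f(0.110000, -2.059120) = -10.170241
  u ← -1.400000 + 0.22·(-10.170241) = -3.637453
x=0.220000, u=-3.637453:
  k1 = f(0.220000, -3.637453) = -23.706929
  k2 = f(0.330000, -6.245215) = -56.988931
  u ← -3.637453 + 0.22·(-56.988931) = -16.175018
u(0.44) ≈ -16.1750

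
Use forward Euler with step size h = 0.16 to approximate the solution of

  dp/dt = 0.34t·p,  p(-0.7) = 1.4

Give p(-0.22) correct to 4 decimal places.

Euler: p_{n+1} = p_n + h·f(t_n, p_n).
t=-0.700000, p=1.400000: f=-0.333200 → p ← 1.400000 + 0.16·(-0.333200) = 1.346688
t=-0.540000, p=1.346688: f=-0.247252 → p ← 1.346688 + 0.16·(-0.247252) = 1.307128
t=-0.380000, p=1.307128: f=-0.168881 → p ← 1.307128 + 0.16·(-0.168881) = 1.280107
p(-0.22) ≈ 1.2801

1.2801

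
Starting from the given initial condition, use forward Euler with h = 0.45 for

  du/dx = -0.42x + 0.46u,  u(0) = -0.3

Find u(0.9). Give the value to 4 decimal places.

Euler: u_{n+1} = u_n + h·f(x_n, u_n).
x=0.000000, u=-0.300000: f=-0.138000 → u ← -0.300000 + 0.45·(-0.138000) = -0.362100
x=0.450000, u=-0.362100: f=-0.355566 → u ← -0.362100 + 0.45·(-0.355566) = -0.522105
u(0.9) ≈ -0.5221

-0.5221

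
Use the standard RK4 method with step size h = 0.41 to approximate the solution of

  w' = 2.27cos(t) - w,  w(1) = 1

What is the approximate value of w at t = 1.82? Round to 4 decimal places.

0.5695

RK4: k1 = f(t_n, w_n); k2 = f(t_n + h/2, w_n + (h/2)·k1); k3 = f(t_n + h/2, w_n + (h/2)·k2); k4 = f(t_n + h, w_n + h·k3); w_{n+1} = w_n + (h/6)·(k1 + 2k2 + 2k3 + k4).
t=1.000000, w=1.000000:
  k1 = f(1.000000, 1.000000) = 0.226486
  k2 = f(1.205000, 1.046430) = -0.234466
  k3 = f(1.205000, 0.951934) = -0.139971
  k4 = f(1.410000, 0.942612) = -0.579175
  w ← 1.000000 + (0.41/6)·(k1 + 2k2 + 2k3 + k4) = 0.924726
t=1.410000, w=0.924726:
  k1 = f(1.410000, 0.924726) = -0.561290
  k2 = f(1.615000, 0.809662) = -0.909972
  k3 = f(1.615000, 0.738182) = -0.838492
  k4 = f(1.820000, 0.580945) = -1.140800
  w ← 0.924726 + (0.41/6)·(k1 + 2k2 + 2k3 + k4) = 0.569460
w(1.82) ≈ 0.5695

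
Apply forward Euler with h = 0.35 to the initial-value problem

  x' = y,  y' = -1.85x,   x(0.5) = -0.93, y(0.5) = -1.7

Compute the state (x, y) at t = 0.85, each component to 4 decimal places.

-1.5250, -1.0978

Euler on (x,y): x_{n+1} = x_n + h·x', y_{n+1} = y_n + h·y'.
0.500000: (-0.930000, -1.700000); f=(-1.700000, 1.720500) → (-1.525000, -1.097825)
(x(0.85), y(0.85)) ≈ (-1.5250, -1.0978)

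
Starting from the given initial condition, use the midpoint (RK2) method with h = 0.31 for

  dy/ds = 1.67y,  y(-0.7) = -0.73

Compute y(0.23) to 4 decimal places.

Midpoint: k1 = f(s_n, y_n); k2 = f(s_n + h/2, y_n + (h/2)·k1); y_{n+1} = y_n + h·k2.
s=-0.700000, y=-0.730000:
  k1 = f(-0.700000, -0.730000) = -1.219100
  k2 = f(-0.545000, -0.918960) = -1.534664
  y ← -0.730000 + 0.31·(-1.534664) = -1.205746
s=-0.390000, y=-1.205746:
  k1 = f(-0.390000, -1.205746) = -2.013596
  k2 = f(-0.235000, -1.517853) = -2.534815
  y ← -1.205746 + 0.31·(-2.534815) = -1.991538
s=-0.080000, y=-1.991538:
  k1 = f(-0.080000, -1.991538) = -3.325869
  k2 = f(0.075000, -2.507048) = -4.186770
  y ← -1.991538 + 0.31·(-4.186770) = -3.289437
y(0.23) ≈ -3.2894

-3.2894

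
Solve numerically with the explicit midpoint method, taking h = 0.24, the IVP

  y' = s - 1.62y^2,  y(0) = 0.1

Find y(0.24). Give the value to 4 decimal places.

Midpoint: k1 = f(s_n, y_n); k2 = f(s_n + h/2, y_n + (h/2)·k1); y_{n+1} = y_n + h·k2.
s=0.000000, y=0.100000:
  k1 = f(0.000000, 0.100000) = -0.016200
  k2 = f(0.120000, 0.098056) = 0.104424
  y ← 0.100000 + 0.24·0.104424 = 0.125062
y(0.24) ≈ 0.1251

0.1251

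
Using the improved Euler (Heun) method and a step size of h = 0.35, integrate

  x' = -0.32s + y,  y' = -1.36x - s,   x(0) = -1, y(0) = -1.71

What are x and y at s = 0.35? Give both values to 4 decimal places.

-1.5348, -1.1528

Heun on (x,y): k1 = f(s_n, state_n); k2 = f(s_n + h, state_n + h·k1); state_{n+1} = state_n + (h/2)·(k1 + k2).
0.000000: (-1.000000, -1.710000)
  k1 = (-1.710000, 1.360000)
  predictor → (-1.598500, -1.234000)
  k2 = (-1.346000, 1.823960)
  → (-1.534800, -1.152807)
(x(0.35), y(0.35)) ≈ (-1.5348, -1.1528)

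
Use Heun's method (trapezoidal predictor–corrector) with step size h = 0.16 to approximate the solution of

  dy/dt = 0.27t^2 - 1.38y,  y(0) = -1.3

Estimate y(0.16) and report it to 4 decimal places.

Heun: k1 = f(t_n, y_n); k2 = f(t_n + h, y_n + h·k1); y_{n+1} = y_n + (h/2)·(k1 + k2).
t=0.000000, y=-1.300000:
  k1 = f(0.000000, -1.300000) = 1.794000
  k2 = f(0.160000, -1.012960) = 1.404797
  y ← -1.300000 + (0.16/2)·(1.794000 + 1.404797) = -1.044096
y(0.16) ≈ -1.0441

-1.0441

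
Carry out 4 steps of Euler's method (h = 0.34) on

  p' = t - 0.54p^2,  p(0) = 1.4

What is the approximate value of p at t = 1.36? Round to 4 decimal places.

Euler: p_{n+1} = p_n + h·f(t_n, p_n).
t=0.000000, p=1.400000: f=-1.058400 → p ← 1.400000 + 0.34·(-1.058400) = 1.040144
t=0.340000, p=1.040144: f=-0.244226 → p ← 1.040144 + 0.34·(-0.244226) = 0.957107
t=0.680000, p=0.957107: f=0.185331 → p ← 0.957107 + 0.34·0.185331 = 1.020120
t=1.020000, p=1.020120: f=0.458052 → p ← 1.020120 + 0.34·0.458052 = 1.175857
p(1.36) ≈ 1.1759

1.1759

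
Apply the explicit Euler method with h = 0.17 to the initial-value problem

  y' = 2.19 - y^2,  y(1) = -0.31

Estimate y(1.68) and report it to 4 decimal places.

Euler: y_{n+1} = y_n + h·f(s_n, y_n).
s=1.000000, y=-0.310000: f=2.093900 → y ← -0.310000 + 0.17·2.093900 = 0.045963
s=1.170000, y=0.045963: f=2.187887 → y ← 0.045963 + 0.17·2.187887 = 0.417904
s=1.340000, y=0.417904: f=2.015356 → y ← 0.417904 + 0.17·2.015356 = 0.760514
s=1.510000, y=0.760514: f=1.611618 → y ← 0.760514 + 0.17·1.611618 = 1.034489
y(1.68) ≈ 1.0345

1.0345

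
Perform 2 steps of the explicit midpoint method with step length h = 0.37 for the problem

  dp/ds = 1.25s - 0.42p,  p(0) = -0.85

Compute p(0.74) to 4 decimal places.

Midpoint: k1 = f(s_n, p_n); k2 = f(s_n + h/2, p_n + (h/2)·k1); p_{n+1} = p_n + h·k2.
s=0.000000, p=-0.850000:
  k1 = f(0.000000, -0.850000) = 0.357000
  k2 = f(0.185000, -0.783955) = 0.560511
  p ← -0.850000 + 0.37·0.560511 = -0.642611
s=0.370000, p=-0.642611:
  k1 = f(0.370000, -0.642611) = 0.732397
  k2 = f(0.555000, -0.507118) = 0.906739
  p ← -0.642611 + 0.37·0.906739 = -0.307117
p(0.74) ≈ -0.3071

-0.3071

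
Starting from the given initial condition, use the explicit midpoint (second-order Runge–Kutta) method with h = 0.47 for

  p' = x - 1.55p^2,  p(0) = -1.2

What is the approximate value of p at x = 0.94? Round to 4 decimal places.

Midpoint: k1 = f(x_n, p_n); k2 = f(x_n + h/2, p_n + (h/2)·k1); p_{n+1} = p_n + h·k2.
x=0.000000, p=-1.200000:
  k1 = f(0.000000, -1.200000) = -2.232000
  k2 = f(0.235000, -1.724520) = -4.374652
  p ← -1.200000 + 0.47·(-4.374652) = -3.256087
x=0.470000, p=-3.256087:
  k1 = f(0.470000, -3.256087) = -15.963255
  k2 = f(0.705000, -7.007451) = -75.406783
  p ← -3.256087 + 0.47·(-75.406783) = -38.697274
p(0.94) ≈ -38.6973

-38.6973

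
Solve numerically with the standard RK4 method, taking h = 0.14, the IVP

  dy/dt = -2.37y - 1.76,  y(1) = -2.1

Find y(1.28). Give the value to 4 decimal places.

-1.4417

RK4: k1 = f(t_n, y_n); k2 = f(t_n + h/2, y_n + (h/2)·k1); k3 = f(t_n + h/2, y_n + (h/2)·k2); k4 = f(t_n + h, y_n + h·k3); y_{n+1} = y_n + (h/6)·(k1 + 2k2 + 2k3 + k4).
t=1.000000, y=-2.100000:
  k1 = f(1.000000, -2.100000) = 3.217000
  k2 = f(1.070000, -1.874810) = 2.683300
  k3 = f(1.070000, -1.912169) = 2.771841
  k4 = f(1.140000, -1.711942) = 2.297303
  y ← -2.100000 + (0.14/6)·(k1 + 2k2 + 2k3 + k4) = -1.716760
t=1.140000, y=-1.716760:
  k1 = f(1.140000, -1.716760) = 2.308721
  k2 = f(1.210000, -1.555149) = 1.925704
  k3 = f(1.210000, -1.581960) = 1.989246
  k4 = f(1.280000, -1.438265) = 1.648689
  y ← -1.716760 + (0.14/6)·(k1 + 2k2 + 2k3 + k4) = -1.441722
y(1.28) ≈ -1.4417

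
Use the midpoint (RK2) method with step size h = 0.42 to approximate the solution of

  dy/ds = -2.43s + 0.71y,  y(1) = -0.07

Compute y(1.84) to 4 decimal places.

Midpoint: k1 = f(s_n, y_n); k2 = f(s_n + h/2, y_n + (h/2)·k1); y_{n+1} = y_n + h·k2.
s=1.000000, y=-0.070000:
  k1 = f(1.000000, -0.070000) = -2.479700
  k2 = f(1.210000, -0.590737) = -3.359723
  y ← -0.070000 + 0.42·(-3.359723) = -1.481084
s=1.420000, y=-1.481084:
  k1 = f(1.420000, -1.481084) = -4.502169
  k2 = f(1.630000, -2.426539) = -5.683743
  y ← -1.481084 + 0.42·(-5.683743) = -3.868256
y(1.84) ≈ -3.8683

-3.8683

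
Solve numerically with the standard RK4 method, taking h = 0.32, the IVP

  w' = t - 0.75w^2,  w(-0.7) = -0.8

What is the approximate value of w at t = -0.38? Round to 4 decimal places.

-1.2162

RK4: k1 = f(t_n, w_n); k2 = f(t_n + h/2, w_n + (h/2)·k1); k3 = f(t_n + h/2, w_n + (h/2)·k2); k4 = f(t_n + h, w_n + h·k3); w_{n+1} = w_n + (h/6)·(k1 + 2k2 + 2k3 + k4).
t=-0.700000, w=-0.800000:
  k1 = f(-0.700000, -0.800000) = -1.180000
  k2 = f(-0.540000, -0.988800) = -1.273294
  k3 = f(-0.540000, -1.003727) = -1.295601
  k4 = f(-0.380000, -1.214592) = -1.486426
  w ← -0.800000 + (0.32/6)·(k1 + 2k2 + 2k3 + k4) = -1.216225
w(-0.38) ≈ -1.2162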